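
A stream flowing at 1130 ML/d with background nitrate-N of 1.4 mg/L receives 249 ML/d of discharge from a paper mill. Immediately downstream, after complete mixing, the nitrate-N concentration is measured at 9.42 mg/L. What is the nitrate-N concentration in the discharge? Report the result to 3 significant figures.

45.8 mg/L

Mass balance: 1130·1.400 + 249.0·Cₑ = 1379·9.420
→ Cₑ = (1379·9.420 − 1130·1.400) / 249.0 = 45.82 mg/L.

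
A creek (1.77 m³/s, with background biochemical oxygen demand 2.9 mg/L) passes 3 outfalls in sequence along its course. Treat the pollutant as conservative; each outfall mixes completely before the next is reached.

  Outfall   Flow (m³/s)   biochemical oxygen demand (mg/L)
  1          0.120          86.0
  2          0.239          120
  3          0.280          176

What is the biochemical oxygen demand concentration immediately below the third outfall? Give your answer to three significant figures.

38.8 mg/L

Below outfall 1: Q → 1.890 m³/s, C = (1.770·2.900 + 0.1200·86.00)/1.890 = 8.176 mg/L.
Below outfall 2: Q → 2.129 m³/s, C = (1.890·8.176 + 0.2390·120.0)/2.129 = 20.73 mg/L.
Below outfall 3: Q → 2.409 m³/s, C = (2.129·20.73 + 0.2800·176.0)/2.409 = 38.78 mg/L.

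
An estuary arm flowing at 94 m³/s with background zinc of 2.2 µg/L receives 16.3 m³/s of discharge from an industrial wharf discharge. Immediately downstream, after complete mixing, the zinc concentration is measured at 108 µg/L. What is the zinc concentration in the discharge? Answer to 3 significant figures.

718 µg/L

Mass balance: 94.00·2.200 + 16.30·Cₑ = 110.3·108.0
→ Cₑ = (110.3·108.0 − 94.00·2.200) / 16.30 = 718.1 µg/L.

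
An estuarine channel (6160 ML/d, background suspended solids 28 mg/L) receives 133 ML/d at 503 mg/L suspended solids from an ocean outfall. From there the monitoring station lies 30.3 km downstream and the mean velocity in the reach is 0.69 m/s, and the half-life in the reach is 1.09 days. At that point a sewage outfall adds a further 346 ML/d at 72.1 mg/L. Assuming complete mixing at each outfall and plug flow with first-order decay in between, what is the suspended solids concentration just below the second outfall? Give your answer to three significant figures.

29.9 mg/L

Mass balance: C = (6160·28.00 + 133.0·503.0) / 6293 = 239400/6293 = 38.04 mg/L; combined flow 6293 ML/d.
Travel time t = 30.3·1000 / 0.69 = 43910 s = 12.20 h.
Half-life 1.09 d → k = ln 2 / 1.09 = 0.6359 d⁻¹.
First-order decay: C = 38.04·exp(−k·t) = 38.04·0.7238 = 27.53 mg/L.
At the second outfall, C = (6293·27.53 + 346.0·72.10) / (6293 + 346.0) = 29.86 mg/L.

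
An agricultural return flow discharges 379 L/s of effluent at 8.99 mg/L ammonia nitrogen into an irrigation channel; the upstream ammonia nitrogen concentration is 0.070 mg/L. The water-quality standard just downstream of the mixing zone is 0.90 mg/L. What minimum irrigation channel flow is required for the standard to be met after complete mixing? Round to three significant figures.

3690 L/s

Set C_mix = 0.90: (Q·0.07000 + 379.0·8.990) / (Q + 379.0) = 0.90
→ Q = 379.0·(8.990 − 0.90)/(0.90 − 0.07000) = 3694 L/s.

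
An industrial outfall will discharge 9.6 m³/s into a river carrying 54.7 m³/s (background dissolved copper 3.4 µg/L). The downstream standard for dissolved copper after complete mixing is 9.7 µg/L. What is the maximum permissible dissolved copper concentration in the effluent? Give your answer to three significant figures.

At the limit, (Qr·Cr + Qe·Cₑ)/(Qr + Qe) = 9.7:
Cₑ = (64.30·9.7 − 54.70·3.400) / 9.600 = 45.60 µg/L.

45.6 µg/L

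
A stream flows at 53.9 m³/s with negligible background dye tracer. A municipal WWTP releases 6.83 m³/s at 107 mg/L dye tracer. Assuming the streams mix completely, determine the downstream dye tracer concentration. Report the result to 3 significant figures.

Mass balance: C = (53.90·0 + 6.830·107.0) / 60.73 = 730.8/60.73 = 12.03 mg/L.

12.0 mg/L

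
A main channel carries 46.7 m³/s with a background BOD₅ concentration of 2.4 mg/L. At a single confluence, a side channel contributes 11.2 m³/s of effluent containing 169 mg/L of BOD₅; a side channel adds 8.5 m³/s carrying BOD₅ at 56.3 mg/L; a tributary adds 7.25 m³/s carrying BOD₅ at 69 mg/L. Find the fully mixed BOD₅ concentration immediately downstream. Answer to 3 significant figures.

Mass balance: C = (46.70·2.400 + 11.20·169.0 + 8.500·56.30 + 7.250·69.00) / 73.65 = 2984/73.65 = 40.51 mg/L.

40.5 mg/L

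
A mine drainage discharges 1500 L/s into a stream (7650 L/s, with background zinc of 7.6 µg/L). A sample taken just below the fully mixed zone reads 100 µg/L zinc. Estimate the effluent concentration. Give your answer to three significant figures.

Mass balance: 7650·7.600 + 1500·Cₑ = 9150·100.0
→ Cₑ = (9150·100.0 − 7650·7.600) / 1500 = 571.2 µg/L.

571 µg/L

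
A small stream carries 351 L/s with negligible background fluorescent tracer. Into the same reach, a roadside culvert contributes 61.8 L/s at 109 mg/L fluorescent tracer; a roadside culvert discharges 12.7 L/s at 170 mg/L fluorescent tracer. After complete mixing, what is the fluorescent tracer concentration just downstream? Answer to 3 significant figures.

Mixed concentration C = ΣQC/ΣQ = (351.0·0 + 61.80·109.0 + 12.70·170.0) / 425.5 = 8895/425.5 = 20.91 mg/L.

20.9 mg/L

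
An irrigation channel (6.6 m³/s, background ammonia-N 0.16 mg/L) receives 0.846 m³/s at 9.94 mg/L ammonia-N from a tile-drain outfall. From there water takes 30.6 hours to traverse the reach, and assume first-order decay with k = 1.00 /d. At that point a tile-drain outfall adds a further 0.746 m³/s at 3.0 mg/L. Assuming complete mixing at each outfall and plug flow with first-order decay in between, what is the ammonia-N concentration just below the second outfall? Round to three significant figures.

0.596 mg/L

Mixed concentration C = ΣQC/ΣQ = (6.600·0.1600 + 0.8460·9.940) / 7.446 = 9.465/7.446 = 1.271 mg/L; combined flow 7.446 m³/s.
First-order decay: C = 1.271·exp(−k·t) = 1.271·0.2794 = 0.3552 mg/L.
Second outfall: C = (7.446·0.3552 + 0.7460·3.000)/8.192 = 0.5961 mg/L.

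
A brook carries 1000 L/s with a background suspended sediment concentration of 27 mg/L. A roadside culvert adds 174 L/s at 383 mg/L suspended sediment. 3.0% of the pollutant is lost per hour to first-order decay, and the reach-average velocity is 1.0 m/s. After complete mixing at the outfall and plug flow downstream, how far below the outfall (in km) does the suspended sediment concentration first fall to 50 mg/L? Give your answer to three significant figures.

55.2 km

Flow-weighted average: C = (1000·27.00 + 174.0·383.0) / 1174 = 93640/1174 = 79.76 mg/L.
3.0%/h lost → k = −ln(1 − 0.03) = 0.03046 h⁻¹.
Set 79.76·exp(−k·t) = 50 → t = ln(79.76/50)/k = 55200 s = 15.33 h.
Distance = v·t = 1.0·55200 = 55200 m = 55.20 km.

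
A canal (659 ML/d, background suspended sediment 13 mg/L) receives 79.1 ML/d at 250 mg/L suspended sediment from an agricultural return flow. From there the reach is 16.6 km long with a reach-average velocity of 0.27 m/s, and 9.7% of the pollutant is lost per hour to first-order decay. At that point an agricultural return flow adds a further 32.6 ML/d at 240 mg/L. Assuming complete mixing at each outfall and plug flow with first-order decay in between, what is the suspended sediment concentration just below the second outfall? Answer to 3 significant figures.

Mass balance: C = (659.0·13.00 + 79.10·250.0) / 738.1 = 28340/738.1 = 38.40 mg/L; combined flow 738.1 ML/d.
Travel time t = 16.6·1000 / 0.27 = 61480 s = 17.08 h.
9.7%/h lost → k = −ln(1 − 0.097) = 0.1020 h⁻¹.
After decay, C = 38.40 × e^(−kt) = 38.40 × 0.1751 = 6.723 mg/L.
Second outfall: C = (738.1·6.723 + 32.60·240.0)/770.7 = 16.59 mg/L.

16.6 mg/L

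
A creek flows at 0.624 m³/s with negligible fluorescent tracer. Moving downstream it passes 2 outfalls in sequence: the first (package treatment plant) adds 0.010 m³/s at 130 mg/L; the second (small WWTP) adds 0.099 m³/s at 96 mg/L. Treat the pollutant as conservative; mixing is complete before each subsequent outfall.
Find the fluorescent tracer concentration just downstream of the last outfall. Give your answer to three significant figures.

14.7 mg/L

Outfall 1: combined Q = 0.6340 m³/s; C = (0.6240·0 + 0.01000·130.0)/0.6340 = 2.050 mg/L.
Outfall 2: combined Q = 0.7330 m³/s; C = (0.6340·2.050 + 0.09900·96.00)/0.7330 = 14.74 mg/L.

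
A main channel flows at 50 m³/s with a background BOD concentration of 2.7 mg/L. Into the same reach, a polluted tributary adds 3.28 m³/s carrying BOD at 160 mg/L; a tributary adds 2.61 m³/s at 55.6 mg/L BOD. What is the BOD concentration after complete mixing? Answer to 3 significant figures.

14.4 mg/L

Mass balance: C = (50.00·2.700 + 3.280·160.0 + 2.610·55.60) / 55.89 = 804.9/55.89 = 14.40 mg/L.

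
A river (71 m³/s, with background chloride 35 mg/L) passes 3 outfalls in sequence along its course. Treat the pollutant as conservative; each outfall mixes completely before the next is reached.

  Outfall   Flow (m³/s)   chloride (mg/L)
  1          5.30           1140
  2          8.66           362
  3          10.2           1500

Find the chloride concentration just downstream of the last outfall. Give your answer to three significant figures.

283 mg/L

After outfall 1: Q = 71.00 + 5.300 = 76.30 m³/s; C = (71.00·35.00 + 5.300·1140)/76.30 = 111.8 mg/L.
After outfall 2: Q = 76.30 + 8.660 = 84.96 m³/s; C = (76.30·111.8 + 8.660·362.0)/84.96 = 137.3 mg/L.
After outfall 3: Q = 84.96 + 10.20 = 95.16 m³/s; C = (84.96·137.3 + 10.20·1500)/95.16 = 283.3 mg/L.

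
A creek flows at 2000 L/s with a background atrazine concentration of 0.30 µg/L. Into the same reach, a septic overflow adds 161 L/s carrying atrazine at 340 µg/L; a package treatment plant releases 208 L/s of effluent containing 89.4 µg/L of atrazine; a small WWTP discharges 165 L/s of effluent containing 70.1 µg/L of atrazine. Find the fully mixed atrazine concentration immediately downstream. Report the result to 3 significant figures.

33.7 µg/L

After mixing, C = (2000·0.3000 + 161.0·340.0 + 208.0·89.40 + 165.0·70.10) / 2534 = 85500/2534 = 33.74 µg/L.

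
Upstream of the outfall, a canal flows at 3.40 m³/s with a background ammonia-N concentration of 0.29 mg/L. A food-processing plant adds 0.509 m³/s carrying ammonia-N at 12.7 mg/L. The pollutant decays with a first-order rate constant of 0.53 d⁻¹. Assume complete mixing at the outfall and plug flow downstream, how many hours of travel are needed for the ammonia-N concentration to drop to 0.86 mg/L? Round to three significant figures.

Mixed concentration C = ΣQC/ΣQ = (3.400·0.2900 + 0.5090·12.70) / 3.909 = 7.450/3.909 = 1.906 mg/L.
1.906·exp(−k·t) = 0.86 → t = ln(1.906/0.86)/k = 129700 s = 36.04 h.

36.0 h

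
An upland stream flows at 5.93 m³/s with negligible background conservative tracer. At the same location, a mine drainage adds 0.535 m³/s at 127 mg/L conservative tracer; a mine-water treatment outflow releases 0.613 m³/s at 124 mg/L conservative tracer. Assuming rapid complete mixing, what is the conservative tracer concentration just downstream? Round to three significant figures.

After mixing, C = (5.930·0 + 0.5350·127.0 + 0.6130·124.0) / 7.078 = 144.0/7.078 = 20.34 mg/L.

20.3 mg/L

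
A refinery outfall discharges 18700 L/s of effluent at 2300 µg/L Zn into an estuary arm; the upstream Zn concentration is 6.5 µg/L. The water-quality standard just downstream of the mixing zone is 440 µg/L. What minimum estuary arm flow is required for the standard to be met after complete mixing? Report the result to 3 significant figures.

80200 L/s

Set C_mix = 440: (Q·6.500 + 18700·2300) / (Q + 18700) = 440
→ Q = 18700·(2300 − 440)/(440 − 6.500) = 80240 L/s.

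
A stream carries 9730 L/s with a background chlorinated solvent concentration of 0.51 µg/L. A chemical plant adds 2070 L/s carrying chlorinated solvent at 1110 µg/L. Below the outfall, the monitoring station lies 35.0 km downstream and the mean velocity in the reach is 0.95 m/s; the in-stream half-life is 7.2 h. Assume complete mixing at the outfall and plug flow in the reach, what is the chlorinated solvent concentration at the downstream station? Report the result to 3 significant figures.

After mixing, C = (9730·0.5100 + 2070·1110) / 11800 = 2303000/11800 = 195.1 µg/L.
Travel time t = 35.0·1000 / 0.95 = 36840 s = 10.23 h.
Half-life 7.2 h → k = ln 2 / 7.2 = 0.09627 h⁻¹ = 2.310 d⁻¹.
First-order decay: C = 195.1·exp(−k·t) = 195.1·0.3734 = 72.86 µg/L.

72.9 µg/L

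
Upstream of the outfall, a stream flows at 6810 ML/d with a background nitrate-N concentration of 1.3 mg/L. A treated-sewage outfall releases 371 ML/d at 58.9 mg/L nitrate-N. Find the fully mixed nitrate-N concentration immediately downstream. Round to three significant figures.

Conservation of mass: C = (6810·1.300 + 371.0·58.90) / 7181 = 30700/7181 = 4.276 mg/L.

4.28 mg/L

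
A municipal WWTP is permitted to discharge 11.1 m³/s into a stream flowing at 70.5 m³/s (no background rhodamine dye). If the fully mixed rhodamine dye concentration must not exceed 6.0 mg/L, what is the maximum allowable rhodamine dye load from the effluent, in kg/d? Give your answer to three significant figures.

42300 kg/d

Mass balance at the limit: 70.50·0 + 11.10·Cₑ = 81.60·6.0 → Cₑ = 44.11 mg/L.
Load = 11.10 m³/s × 44.11 g/m³ × 86 400 s/d = 42300 kg/d.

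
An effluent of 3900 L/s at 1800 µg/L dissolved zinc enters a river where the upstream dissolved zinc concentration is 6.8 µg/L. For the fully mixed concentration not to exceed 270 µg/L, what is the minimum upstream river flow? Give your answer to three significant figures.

Set C_mix = 270: (Q·6.800 + 3900·1800) / (Q + 3900) = 270
→ Q = 3900·(1800 − 270)/(270 − 6.800) = 22670 L/s.

22700 L/s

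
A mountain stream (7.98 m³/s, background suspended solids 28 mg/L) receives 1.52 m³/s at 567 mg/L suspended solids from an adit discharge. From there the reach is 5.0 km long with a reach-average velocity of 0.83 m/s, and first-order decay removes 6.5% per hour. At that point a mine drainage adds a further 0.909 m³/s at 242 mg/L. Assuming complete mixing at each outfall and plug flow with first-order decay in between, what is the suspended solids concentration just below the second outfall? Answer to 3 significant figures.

114 mg/L

Mixed concentration C = ΣQC/ΣQ = (7.980·28.00 + 1.520·567.0) / 9.500 = 1085/9.500 = 114.2 mg/L; combined flow 9.500 m³/s.
Travel time t = 5.0·1000 / 0.83 = 6024 s = 1.673 h.
6.5%/h lost → k = −ln(1 − 0.065) = 0.06721 h⁻¹.
Decay over the reach: 114.2·exp(−kt) = 114.2·0.8936 = 102.1 mg/L.
Second outfall: C = (9.500·102.1 + 0.9090·242.0)/10.41 = 114.3 mg/L.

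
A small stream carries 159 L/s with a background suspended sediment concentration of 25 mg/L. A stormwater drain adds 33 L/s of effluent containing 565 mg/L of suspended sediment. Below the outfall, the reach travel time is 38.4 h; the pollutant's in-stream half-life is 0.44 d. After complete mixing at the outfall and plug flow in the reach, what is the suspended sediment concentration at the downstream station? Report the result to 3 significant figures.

Mixed concentration C = ΣQC/ΣQ = (159.0·25.00 + 33.00·565.0) / 192.0 = 22620/192.0 = 117.8 mg/L.
Half-life 0.44 d → k = ln 2 / 0.44 = 1.575 d⁻¹.
Decay over the reach: 117.8·exp(−kt) = 117.8·0.08042 = 9.474 mg/L.

9.47 mg/L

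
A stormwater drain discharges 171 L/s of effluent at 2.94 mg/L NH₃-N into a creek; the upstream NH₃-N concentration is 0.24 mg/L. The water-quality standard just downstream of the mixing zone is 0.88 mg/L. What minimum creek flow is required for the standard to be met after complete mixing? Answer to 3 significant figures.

Set C_mix = 0.88: (Q·0.2400 + 171.0·2.940) / (Q + 171.0) = 0.88
→ Q = 171.0·(2.940 − 0.88)/(0.88 − 0.2400) = 550.4 L/s.

550 L/s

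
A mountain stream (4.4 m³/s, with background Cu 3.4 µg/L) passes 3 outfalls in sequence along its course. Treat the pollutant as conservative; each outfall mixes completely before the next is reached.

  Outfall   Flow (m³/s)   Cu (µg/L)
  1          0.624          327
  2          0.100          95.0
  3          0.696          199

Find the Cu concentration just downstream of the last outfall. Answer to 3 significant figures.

63.1 µg/L

After outfall 1: Q = 4.400 + 0.6240 = 5.024 m³/s; C = (4.400·3.400 + 0.6240·327.0)/5.024 = 43.59 µg/L.
After outfall 2: Q = 5.024 + 0.1000 = 5.124 m³/s; C = (5.024·43.59 + 0.1000·95.00)/5.124 = 44.60 µg/L.
After outfall 3: Q = 5.124 + 0.6960 = 5.820 m³/s; C = (5.124·44.60 + 0.6960·199.0)/5.820 = 63.06 µg/L.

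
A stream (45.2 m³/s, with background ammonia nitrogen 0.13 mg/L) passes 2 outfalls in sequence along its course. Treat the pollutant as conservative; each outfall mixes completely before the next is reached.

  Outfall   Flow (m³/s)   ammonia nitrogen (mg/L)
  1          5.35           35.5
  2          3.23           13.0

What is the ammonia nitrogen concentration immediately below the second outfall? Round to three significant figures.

Below outfall 1: Q → 50.55 m³/s, C = (45.20·0.1300 + 5.350·35.50)/50.55 = 3.873 mg/L.
Below outfall 2: Q → 53.78 m³/s, C = (50.55·3.873 + 3.230·13.00)/53.78 = 4.422 mg/L.

4.42 mg/L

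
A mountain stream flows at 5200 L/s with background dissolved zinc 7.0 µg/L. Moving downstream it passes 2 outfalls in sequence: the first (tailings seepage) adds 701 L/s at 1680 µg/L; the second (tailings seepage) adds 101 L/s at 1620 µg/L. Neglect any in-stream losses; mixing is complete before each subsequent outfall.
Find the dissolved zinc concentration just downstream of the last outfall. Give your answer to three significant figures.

230 µg/L

Below outfall 1: Q → 5901 L/s, C = (5200·7.000 + 701.0·1680)/5901 = 205.7 µg/L.
Below outfall 2: Q → 6002 L/s, C = (5901·205.7 + 101.0·1620)/6002 = 229.5 µg/L.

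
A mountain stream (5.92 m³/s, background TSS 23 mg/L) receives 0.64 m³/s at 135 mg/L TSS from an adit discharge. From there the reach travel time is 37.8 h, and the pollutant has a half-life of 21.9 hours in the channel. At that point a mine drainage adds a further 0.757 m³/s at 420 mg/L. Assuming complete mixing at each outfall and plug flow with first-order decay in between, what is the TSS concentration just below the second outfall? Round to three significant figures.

Mixed concentration C = ΣQC/ΣQ = (5.920·23.00 + 0.6400·135.0) / 6.560 = 222.6/6.560 = 33.93 mg/L; combined flow 6.560 m³/s.
Half-life 21.9 h → k = ln 2 / 21.9 = 0.03165 h⁻¹ = 0.7596 d⁻¹.
First-order decay: C = 33.93·exp(−k·t) = 33.93·0.3023 = 10.26 mg/L.
At the second outfall, C = (6.560·10.26 + 0.7570·420.0) / (6.560 + 0.7570) = 52.65 mg/L.

52.6 mg/L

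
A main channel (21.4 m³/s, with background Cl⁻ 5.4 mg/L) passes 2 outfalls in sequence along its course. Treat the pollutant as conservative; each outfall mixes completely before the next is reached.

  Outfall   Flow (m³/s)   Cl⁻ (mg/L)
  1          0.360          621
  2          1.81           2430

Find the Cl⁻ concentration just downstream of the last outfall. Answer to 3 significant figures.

Outfall 1: combined Q = 21.76 m³/s; C = (21.40·5.400 + 0.3600·621.0)/21.76 = 15.58 mg/L.
Outfall 2: combined Q = 23.57 m³/s; C = (21.76·15.58 + 1.810·2430)/23.57 = 201.0 mg/L.

201 mg/L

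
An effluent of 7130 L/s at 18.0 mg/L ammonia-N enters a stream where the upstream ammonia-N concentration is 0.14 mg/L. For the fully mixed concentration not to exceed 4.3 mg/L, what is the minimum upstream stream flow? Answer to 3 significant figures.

23500 L/s

Set C_mix = 4.3: (Q·0.1400 + 7130·18.00) / (Q + 7130) = 4.3
→ Q = 7130·(18.00 − 4.3)/(4.3 − 0.1400) = 23480 L/s.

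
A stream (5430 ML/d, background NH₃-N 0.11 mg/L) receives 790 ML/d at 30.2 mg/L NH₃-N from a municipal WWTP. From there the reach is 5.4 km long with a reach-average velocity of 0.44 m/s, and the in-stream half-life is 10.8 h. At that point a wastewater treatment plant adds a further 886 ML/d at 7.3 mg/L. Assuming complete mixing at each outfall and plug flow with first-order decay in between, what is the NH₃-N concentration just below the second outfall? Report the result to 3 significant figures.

3.68 mg/L

Mixed concentration C = ΣQC/ΣQ = (5430·0.1100 + 790.0·30.20) / 6220 = 24460/6220 = 3.932 mg/L; combined flow 6220 ML/d.
Travel time t = 5.4·1000 / 0.44 = 12270 s = 3.409 h.
Half-life 10.8 h → k = ln 2 / 10.8 = 0.06418 h⁻¹ = 1.540 d⁻¹.
Decay over the reach: 3.932·exp(−kt) = 3.932·0.8035 = 3.159 mg/L.
At the second outfall, C = (6220·3.159 + 886.0·7.300) / (6220 + 886.0) = 3.675 mg/L.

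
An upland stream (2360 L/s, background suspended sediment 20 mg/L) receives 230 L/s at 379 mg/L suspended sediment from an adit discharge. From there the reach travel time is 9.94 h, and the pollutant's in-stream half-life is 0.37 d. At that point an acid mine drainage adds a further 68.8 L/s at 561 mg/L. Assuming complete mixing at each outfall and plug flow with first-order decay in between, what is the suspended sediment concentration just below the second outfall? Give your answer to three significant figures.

37.8 mg/L

Mass balance: C = (2360·20.00 + 230.0·379.0) / 2590 = 134400/2590 = 51.88 mg/L; combined flow 2590 L/s.
Half-life 0.37 d → k = ln 2 / 0.37 = 1.873 d⁻¹.
Decay over the reach: 51.88·exp(−kt) = 51.88·0.4603 = 23.88 mg/L.
Second outfall: C = (2590·23.88 + 68.80·561.0)/2659 = 37.78 mg/L.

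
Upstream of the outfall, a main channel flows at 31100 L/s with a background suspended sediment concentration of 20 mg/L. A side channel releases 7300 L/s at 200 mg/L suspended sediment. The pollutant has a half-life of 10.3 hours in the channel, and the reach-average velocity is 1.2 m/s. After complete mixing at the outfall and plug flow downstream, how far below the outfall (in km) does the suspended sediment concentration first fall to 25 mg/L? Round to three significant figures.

Conservation of mass: C = (31100·20.00 + 7300·200.0) / 38400 = 2082000/38400 = 54.22 mg/L.
Half-life 10.3 h → k = ln 2 / 10.3 = 0.06730 h⁻¹ = 1.615 d⁻¹.
Set 54.22·exp(−k·t) = 25 → t = ln(54.22/25)/k = 41410 s = 11.50 h.
Distance = v·t = 1.2·41410 = 49700 m = 49.70 km.

49.7 km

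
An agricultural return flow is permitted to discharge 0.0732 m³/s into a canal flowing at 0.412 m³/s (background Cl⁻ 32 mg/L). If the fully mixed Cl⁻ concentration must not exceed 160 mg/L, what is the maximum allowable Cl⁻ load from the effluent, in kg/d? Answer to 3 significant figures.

Mass balance at the limit: 0.4120·32.00 + 0.07320·Cₑ = 0.4852·160 → Cₑ = 880.4 mg/L.
Load = 0.07320 m³/s × 880.4 g/m³ × 86 400 s/d = 5568 kg/d.

5570 kg/d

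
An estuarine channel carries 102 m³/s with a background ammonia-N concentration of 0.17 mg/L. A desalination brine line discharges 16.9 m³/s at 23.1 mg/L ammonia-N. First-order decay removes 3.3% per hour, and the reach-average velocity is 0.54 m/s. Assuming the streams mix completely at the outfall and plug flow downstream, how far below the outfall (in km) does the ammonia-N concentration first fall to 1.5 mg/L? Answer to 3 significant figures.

47.9 km

After mixing, C = (102.0·0.1700 + 16.90·23.10) / 118.9 = 407.7/118.9 = 3.429 mg/L.
3.3%/h lost → k = −ln(1 − 0.033) = 0.03356 h⁻¹.
Set 3.429·exp(−k·t) = 1.5 → t = ln(3.429/1.5)/k = 88710 s = 24.64 h.
Distance = v·t = 0.54·88710 = 47900 m = 47.90 km.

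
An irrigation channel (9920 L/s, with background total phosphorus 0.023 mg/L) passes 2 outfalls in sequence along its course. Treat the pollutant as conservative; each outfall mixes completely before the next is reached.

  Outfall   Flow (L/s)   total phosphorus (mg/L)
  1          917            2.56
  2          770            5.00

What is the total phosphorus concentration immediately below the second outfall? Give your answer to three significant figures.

0.554 mg/L

After outfall 1: Q = 9920 + 917.0 = 10840 L/s; C = (9920·0.02300 + 917.0·2.560)/10840 = 0.2377 mg/L.
After outfall 2: Q = 10840 + 770.0 = 11610 L/s; C = (10840·0.2377 + 770.0·5.000)/11610 = 0.5536 mg/L.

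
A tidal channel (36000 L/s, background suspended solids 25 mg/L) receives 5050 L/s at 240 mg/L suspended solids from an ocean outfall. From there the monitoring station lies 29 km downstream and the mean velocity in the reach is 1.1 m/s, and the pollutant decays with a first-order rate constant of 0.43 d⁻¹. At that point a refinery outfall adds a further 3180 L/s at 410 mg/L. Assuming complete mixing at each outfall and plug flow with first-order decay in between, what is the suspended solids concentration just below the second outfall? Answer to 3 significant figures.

Flow-weighted average: C = (36000·25.00 + 5050·240.0) / 41050 = 2112000/41050 = 51.45 mg/L; combined flow 41050 L/s.
Travel time t = 29·1000 / 1.1 = 26360 s = 7.323 h.
First-order decay: C = 51.45·exp(−k·t) = 51.45·0.8770 = 45.12 mg/L.
Second outfall: C = (41050·45.12 + 3180·410.0)/44230 = 71.36 mg/L.

71.4 mg/L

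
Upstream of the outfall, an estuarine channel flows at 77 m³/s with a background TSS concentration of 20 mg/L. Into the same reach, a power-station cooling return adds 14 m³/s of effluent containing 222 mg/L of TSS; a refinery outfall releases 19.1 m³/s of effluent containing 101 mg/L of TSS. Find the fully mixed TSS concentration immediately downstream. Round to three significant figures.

59.7 mg/L

Mass balance: C = (77.00·20.00 + 14.00·222.0 + 19.10·101.0) / 110.1 = 6577/110.1 = 59.74 mg/L.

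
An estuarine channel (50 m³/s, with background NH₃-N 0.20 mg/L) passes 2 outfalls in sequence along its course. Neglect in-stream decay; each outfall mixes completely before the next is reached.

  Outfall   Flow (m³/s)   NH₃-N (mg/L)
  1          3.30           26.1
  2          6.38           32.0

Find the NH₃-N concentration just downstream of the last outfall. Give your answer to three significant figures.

5.03 mg/L

Outfall 1: combined Q = 53.30 m³/s; C = (50.00·0.2000 + 3.300·26.10)/53.30 = 1.804 mg/L.
Outfall 2: combined Q = 59.68 m³/s; C = (53.30·1.804 + 6.380·32.00)/59.68 = 5.032 mg/L.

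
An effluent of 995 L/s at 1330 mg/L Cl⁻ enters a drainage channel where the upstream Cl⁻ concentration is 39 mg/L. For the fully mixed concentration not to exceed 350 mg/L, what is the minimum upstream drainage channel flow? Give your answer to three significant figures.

Set C_mix = 350: (Q·39.00 + 995.0·1330) / (Q + 995.0) = 350
→ Q = 995.0·(1330 − 350)/(350 − 39.00) = 3135 L/s.

3140 L/s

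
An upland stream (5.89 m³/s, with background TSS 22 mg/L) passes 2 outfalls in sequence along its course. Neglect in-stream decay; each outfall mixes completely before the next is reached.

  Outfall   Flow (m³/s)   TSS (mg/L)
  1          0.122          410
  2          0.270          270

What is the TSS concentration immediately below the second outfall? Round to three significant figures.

After outfall 1: Q = 5.890 + 0.1220 = 6.012 m³/s; C = (5.890·22.00 + 0.1220·410.0)/6.012 = 29.87 mg/L.
After outfall 2: Q = 6.012 + 0.2700 = 6.282 m³/s; C = (6.012·29.87 + 0.2700·270.0)/6.282 = 40.19 mg/L.

40.2 mg/L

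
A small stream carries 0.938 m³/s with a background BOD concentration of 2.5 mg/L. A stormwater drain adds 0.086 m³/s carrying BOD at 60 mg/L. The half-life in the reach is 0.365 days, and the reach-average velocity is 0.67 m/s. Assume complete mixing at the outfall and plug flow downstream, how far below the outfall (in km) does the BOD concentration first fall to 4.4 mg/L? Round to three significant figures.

Mixed concentration C = ΣQC/ΣQ = (0.9380·2.500 + 0.08600·60.00) / 1.024 = 7.505/1.024 = 7.329 mg/L.
Half-life 0.365 d → k = ln 2 / 0.365 = 1.899 d⁻¹.
Set 7.329·exp(−k·t) = 4.4 → t = ln(7.329/4.4)/k = 23210 s = 6.449 h.
Distance = v·t = 0.67·23210 = 15550 m = 15.55 km.

15.6 km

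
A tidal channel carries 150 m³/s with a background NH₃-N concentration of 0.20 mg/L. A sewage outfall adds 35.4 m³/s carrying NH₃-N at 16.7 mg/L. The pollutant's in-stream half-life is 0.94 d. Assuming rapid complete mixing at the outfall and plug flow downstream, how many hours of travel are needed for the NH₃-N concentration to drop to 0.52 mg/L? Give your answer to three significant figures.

Mass balance: C = (150.0·0.2000 + 35.40·16.70) / 185.4 = 621.2/185.4 = 3.350 mg/L.
Half-life 0.94 d → k = ln 2 / 0.94 = 0.7374 d⁻¹.
3.350·exp(−k·t) = 0.52 → t = ln(3.350/0.52)/k = 218300 s = 60.64 h.

60.6 h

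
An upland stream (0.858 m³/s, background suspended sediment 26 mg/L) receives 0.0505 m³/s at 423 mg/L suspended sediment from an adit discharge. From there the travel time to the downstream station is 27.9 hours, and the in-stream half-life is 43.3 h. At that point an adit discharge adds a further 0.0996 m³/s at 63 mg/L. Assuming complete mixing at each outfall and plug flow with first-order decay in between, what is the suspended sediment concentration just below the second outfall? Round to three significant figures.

33.9 mg/L

Mass balance: C = (0.8580·26.00 + 0.05050·423.0) / 0.9085 = 43.67/0.9085 = 48.07 mg/L; combined flow 0.9085 m³/s.
Half-life 43.3 h → k = ln 2 / 43.3 = 0.01601 h⁻¹ = 0.3842 d⁻¹.
Applying C = C₀e^(−kt): 48.07 × 0.6398 = 30.75 mg/L.
At the second outfall, C = (0.9085·30.75 + 0.09960·63.00) / (0.9085 + 0.09960) = 33.94 mg/L.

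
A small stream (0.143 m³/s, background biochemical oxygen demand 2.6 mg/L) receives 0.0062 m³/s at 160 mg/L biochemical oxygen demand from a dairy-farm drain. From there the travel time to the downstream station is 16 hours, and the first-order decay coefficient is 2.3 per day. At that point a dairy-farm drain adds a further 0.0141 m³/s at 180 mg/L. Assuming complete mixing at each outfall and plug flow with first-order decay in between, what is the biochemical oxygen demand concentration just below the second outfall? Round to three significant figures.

17.3 mg/L

Flow-weighted average: C = (0.1430·2.600 + 0.006200·160.0) / 0.1492 = 1.364/0.1492 = 9.141 mg/L; combined flow 0.1492 m³/s.
Decay over the reach: 9.141·exp(−kt) = 9.141·0.2158 = 1.973 mg/L.
At the second outfall, C = (0.1492·1.973 + 0.01410·180.0) / (0.1492 + 0.01410) = 17.34 mg/L.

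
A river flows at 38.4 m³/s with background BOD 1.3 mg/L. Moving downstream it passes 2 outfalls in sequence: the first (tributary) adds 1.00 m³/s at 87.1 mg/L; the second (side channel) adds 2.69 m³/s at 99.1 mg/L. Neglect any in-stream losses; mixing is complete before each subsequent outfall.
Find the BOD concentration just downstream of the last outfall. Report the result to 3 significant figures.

Outfall 1: combined Q = 39.40 m³/s; C = (38.40·1.300 + 1.000·87.10)/39.40 = 3.478 mg/L.
Outfall 2: combined Q = 42.09 m³/s; C = (39.40·3.478 + 2.690·99.10)/42.09 = 9.589 mg/L.

9.59 mg/L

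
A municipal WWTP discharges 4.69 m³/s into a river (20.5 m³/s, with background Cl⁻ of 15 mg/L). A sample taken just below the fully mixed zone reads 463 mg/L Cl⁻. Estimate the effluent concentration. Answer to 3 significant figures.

Mass balance: 20.50·15.00 + 4.690·Cₑ = 25.19·463.0
→ Cₑ = (25.19·463.0 − 20.50·15.00) / 4.690 = 2421 mg/L.

2420 mg/L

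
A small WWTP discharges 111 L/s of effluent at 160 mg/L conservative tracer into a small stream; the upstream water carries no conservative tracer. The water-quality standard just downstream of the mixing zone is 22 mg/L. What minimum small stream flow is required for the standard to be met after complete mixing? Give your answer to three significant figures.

696 L/s

Set C_mix = 22: (Q·0 + 111.0·160.0) / (Q + 111.0) = 22
→ Q = 111.0·(160.0 − 22)/(22 − 0) = 696.3 L/s.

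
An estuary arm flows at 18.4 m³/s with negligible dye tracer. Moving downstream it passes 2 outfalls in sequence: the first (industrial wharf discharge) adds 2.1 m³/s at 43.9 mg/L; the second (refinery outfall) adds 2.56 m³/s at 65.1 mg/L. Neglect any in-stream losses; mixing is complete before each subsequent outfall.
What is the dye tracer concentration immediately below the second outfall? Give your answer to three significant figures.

11.2 mg/L

Below outfall 1: Q → 20.50 m³/s, C = (18.40·0 + 2.100·43.90)/20.50 = 4.497 mg/L.
Below outfall 2: Q → 23.06 m³/s, C = (20.50·4.497 + 2.560·65.10)/23.06 = 11.22 mg/L.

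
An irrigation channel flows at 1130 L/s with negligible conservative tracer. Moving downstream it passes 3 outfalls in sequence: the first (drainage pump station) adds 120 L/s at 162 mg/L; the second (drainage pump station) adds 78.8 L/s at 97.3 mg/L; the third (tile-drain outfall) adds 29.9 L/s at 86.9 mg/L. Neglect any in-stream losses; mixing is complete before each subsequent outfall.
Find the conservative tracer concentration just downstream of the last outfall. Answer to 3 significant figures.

21.9 mg/L

Outfall 1: combined Q = 1250 L/s; C = (1130·0 + 120.0·162.0)/1250 = 15.55 mg/L.
Outfall 2: combined Q = 1329 L/s; C = (1250·15.55 + 78.80·97.30)/1329 = 20.40 mg/L.
Outfall 3: combined Q = 1359 L/s; C = (1329·20.40 + 29.90·86.90)/1359 = 21.86 mg/L.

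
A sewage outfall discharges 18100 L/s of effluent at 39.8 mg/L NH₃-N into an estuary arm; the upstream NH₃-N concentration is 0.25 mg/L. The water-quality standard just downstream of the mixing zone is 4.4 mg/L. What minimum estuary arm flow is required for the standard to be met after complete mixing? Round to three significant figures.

Set C_mix = 4.4: (Q·0.2500 + 18100·39.80) / (Q + 18100) = 4.4
→ Q = 18100·(39.80 − 4.4)/(4.4 − 0.2500) = 154400 L/s.

154000 L/s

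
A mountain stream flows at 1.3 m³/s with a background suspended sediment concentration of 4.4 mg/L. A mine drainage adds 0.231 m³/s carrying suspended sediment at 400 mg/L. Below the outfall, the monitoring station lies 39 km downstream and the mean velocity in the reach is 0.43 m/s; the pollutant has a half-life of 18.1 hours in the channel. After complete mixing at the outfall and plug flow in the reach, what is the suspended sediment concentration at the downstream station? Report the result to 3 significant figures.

24.4 mg/L

After mixing, C = (1.300·4.400 + 0.2310·400.0) / 1.531 = 98.12/1.531 = 64.09 mg/L.
Travel time t = 39·1000 / 0.43 = 90700 s = 25.19 h.
Half-life 18.1 h → k = ln 2 / 18.1 = 0.03830 h⁻¹ = 0.9191 d⁻¹.
First-order decay: C = 64.09·exp(−k·t) = 64.09·0.3811 = 24.42 mg/L.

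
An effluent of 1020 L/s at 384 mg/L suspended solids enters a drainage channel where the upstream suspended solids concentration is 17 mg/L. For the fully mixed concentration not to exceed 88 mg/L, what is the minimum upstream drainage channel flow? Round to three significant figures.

Set C_mix = 88: (Q·17.00 + 1020·384.0) / (Q + 1020) = 88
→ Q = 1020·(384.0 − 88)/(88 − 17.00) = 4252 L/s.

4250 L/s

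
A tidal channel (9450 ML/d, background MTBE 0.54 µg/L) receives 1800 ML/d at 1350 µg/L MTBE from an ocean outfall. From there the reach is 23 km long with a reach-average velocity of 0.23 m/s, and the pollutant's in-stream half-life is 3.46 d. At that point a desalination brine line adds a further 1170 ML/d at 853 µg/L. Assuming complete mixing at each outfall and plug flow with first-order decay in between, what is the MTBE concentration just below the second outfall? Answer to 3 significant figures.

After mixing, C = (9450·0.5400 + 1800·1350) / 11250 = 2435000/11250 = 216.5 µg/L; combined flow 11250 ML/d.
Travel time t = 23·1000 / 0.23 = 100000 s = 27.78 h.
Half-life 3.46 d → k = ln 2 / 3.46 = 0.2003 d⁻¹.
After decay, C = 216.5 × e^(−kt) = 216.5 × 0.7931 = 171.7 µg/L.
Second outfall: C = (11250·171.7 + 1170·853.0)/12420 = 235.8 µg/L.

236 µg/L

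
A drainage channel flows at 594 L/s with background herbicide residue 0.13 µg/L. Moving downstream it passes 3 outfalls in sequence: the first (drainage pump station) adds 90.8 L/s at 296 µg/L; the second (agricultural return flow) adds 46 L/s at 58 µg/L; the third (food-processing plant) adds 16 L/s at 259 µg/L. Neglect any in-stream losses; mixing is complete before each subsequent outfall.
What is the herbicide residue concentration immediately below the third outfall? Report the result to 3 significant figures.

45.2 µg/L

Outfall 1: combined Q = 684.8 L/s; C = (594.0·0.1300 + 90.80·296.0)/684.8 = 39.36 µg/L.
Outfall 2: combined Q = 730.8 L/s; C = (684.8·39.36 + 46.00·58.00)/730.8 = 40.53 µg/L.
Outfall 3: combined Q = 746.8 L/s; C = (730.8·40.53 + 16.00·259.0)/746.8 = 45.21 µg/L.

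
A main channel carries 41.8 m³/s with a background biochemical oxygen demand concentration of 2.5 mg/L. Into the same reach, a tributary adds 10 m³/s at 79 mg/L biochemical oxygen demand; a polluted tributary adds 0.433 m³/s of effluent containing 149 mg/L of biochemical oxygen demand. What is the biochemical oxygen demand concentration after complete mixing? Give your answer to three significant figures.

18.4 mg/L

Conservation of mass: C = (41.80·2.500 + 10.00·79.00 + 0.4330·149.0) / 52.23 = 959.0/52.23 = 18.36 mg/L.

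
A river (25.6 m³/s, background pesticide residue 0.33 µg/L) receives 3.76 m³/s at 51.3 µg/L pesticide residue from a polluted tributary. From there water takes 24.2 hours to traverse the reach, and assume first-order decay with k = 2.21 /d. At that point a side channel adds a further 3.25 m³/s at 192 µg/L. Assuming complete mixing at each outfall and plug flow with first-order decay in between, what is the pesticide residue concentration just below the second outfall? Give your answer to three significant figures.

Flow-weighted average: C = (25.60·0.3300 + 3.760·51.30) / 29.36 = 201.3/29.36 = 6.857 µg/L; combined flow 29.36 m³/s.
Decay over the reach: 6.857·exp(−kt) = 6.857·0.1077 = 0.7385 µg/L.
Second outfall: C = (29.36·0.7385 + 3.250·192.0)/32.61 = 19.80 µg/L.

19.8 µg/L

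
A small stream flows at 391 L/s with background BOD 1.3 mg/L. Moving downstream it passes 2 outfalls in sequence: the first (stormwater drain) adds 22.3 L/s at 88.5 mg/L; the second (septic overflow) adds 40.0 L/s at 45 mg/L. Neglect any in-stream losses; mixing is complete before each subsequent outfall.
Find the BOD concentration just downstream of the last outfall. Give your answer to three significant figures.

After outfall 1: Q = 391.0 + 22.30 = 413.3 L/s; C = (391.0·1.300 + 22.30·88.50)/413.3 = 6.005 mg/L.
After outfall 2: Q = 413.3 + 40.00 = 453.3 L/s; C = (413.3·6.005 + 40.00·45.00)/453.3 = 9.446 mg/L.

9.45 mg/L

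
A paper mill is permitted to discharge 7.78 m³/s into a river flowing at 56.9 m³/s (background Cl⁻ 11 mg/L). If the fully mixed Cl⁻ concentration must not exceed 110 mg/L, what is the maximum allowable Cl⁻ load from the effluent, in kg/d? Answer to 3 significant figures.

561000 kg/d

Mass balance at the limit: 56.90·11.00 + 7.780·Cₑ = 64.68·110 → Cₑ = 834.0 mg/L.
Load = 7.780 m³/s × 834.0 g/m³ × 86 400 s/d = 560600 kg/d.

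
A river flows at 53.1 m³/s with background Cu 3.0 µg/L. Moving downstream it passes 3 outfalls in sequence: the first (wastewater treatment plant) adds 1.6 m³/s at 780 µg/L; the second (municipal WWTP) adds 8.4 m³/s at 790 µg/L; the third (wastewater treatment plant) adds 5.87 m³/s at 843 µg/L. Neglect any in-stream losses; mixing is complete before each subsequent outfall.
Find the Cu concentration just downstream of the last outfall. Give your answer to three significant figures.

188 µg/L

After outfall 1: Q = 53.10 + 1.600 = 54.70 m³/s; C = (53.10·3.000 + 1.600·780.0)/54.70 = 25.73 µg/L.
After outfall 2: Q = 54.70 + 8.400 = 63.10 m³/s; C = (54.70·25.73 + 8.400·790.0)/63.10 = 127.5 µg/L.
After outfall 3: Q = 63.10 + 5.870 = 68.97 m³/s; C = (63.10·127.5 + 5.870·843.0)/68.97 = 188.4 µg/L.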